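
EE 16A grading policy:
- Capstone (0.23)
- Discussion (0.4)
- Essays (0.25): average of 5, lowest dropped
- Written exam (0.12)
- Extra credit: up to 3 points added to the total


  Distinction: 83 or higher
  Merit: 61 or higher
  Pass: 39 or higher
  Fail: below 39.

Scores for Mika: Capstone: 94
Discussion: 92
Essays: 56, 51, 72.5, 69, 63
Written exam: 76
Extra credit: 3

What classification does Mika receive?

Essays: drop 51 → average of remaining 4 = 260.5/4 = 65.125
Weighted total:
  Capstone 94 × 0.23 = 21.62
  Discussion 92 × 0.4 = 36.8
  Essays 65.125 × 0.25 = 16.28125
  Written exam 76 × 0.12 = 9.12
Sum = 83.82125
Extra credit: 83.82125 + 3 = 86.82125
86.82125 ≥ 83 → Distinction

Distinction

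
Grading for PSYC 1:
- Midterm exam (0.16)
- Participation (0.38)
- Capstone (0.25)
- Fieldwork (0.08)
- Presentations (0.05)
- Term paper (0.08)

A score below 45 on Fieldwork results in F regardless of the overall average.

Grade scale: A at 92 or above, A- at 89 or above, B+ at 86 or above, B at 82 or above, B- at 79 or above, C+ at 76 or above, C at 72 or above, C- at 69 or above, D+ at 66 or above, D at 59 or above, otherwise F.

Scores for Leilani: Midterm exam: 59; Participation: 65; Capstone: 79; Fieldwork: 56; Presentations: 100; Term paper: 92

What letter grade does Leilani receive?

C-

Fieldwork score 56 ≥ 45: minimum met.
Weighted total:
  Midterm exam 59 × 0.16 = 9.44
  Participation 65 × 0.38 = 24.7
  Capstone 79 × 0.25 = 19.75
  Fieldwork 56 × 0.08 = 4.48
  Presentations 100 × 0.05 = 5
  Term paper 92 × 0.08 = 7.36
Sum = 70.73
70.73 is ≥ 69 and < 72 → C-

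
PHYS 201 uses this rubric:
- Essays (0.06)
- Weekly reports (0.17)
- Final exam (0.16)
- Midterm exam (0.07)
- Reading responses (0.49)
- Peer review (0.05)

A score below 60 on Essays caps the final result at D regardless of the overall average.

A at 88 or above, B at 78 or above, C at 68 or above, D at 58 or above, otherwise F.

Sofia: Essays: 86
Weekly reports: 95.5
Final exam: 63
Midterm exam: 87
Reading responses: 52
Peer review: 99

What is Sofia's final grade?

D

Essays score 86 ≥ 60: minimum met.
Weighted total:
  Essays 86 × 0.06 = 5.16
  Weekly reports 95.5 × 0.17 = 16.235
  Final exam 63 × 0.16 = 10.08
  Midterm exam 87 × 0.07 = 6.09
  Reading responses 52 × 0.49 = 25.48
  Peer review 99 × 0.05 = 4.95
Sum = 67.995
67.995 is ≥ 58 and < 68 → D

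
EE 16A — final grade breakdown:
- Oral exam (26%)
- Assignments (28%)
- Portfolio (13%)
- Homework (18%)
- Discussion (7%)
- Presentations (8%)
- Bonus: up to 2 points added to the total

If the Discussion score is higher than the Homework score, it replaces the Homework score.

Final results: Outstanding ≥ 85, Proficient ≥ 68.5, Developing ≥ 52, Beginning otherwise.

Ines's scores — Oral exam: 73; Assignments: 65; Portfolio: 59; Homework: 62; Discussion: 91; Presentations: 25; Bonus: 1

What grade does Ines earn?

Discussion (91) > Homework (62), so Homework counts as 91.
Weighted total:
  Oral exam 73 × 0.26 = 18.98
  Assignments 65 × 0.28 = 18.2
  Portfolio 59 × 0.13 = 7.67
  Homework 91 × 0.18 = 16.38
  Discussion 91 × 0.07 = 6.37
  Presentations 25 × 0.08 = 2
Sum = 69.6
Bonus: 69.6 + 1 = 70.6
70.6 is ≥ 68.5 and < 85 → Proficient

Proficient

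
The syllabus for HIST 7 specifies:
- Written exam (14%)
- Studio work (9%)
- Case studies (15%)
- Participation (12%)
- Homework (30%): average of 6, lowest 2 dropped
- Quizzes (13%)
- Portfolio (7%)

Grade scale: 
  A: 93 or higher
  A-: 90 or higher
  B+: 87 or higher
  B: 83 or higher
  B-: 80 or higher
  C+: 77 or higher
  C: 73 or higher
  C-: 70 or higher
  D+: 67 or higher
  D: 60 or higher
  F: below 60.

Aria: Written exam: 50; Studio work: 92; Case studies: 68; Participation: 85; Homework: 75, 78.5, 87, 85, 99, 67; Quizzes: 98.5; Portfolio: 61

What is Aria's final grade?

C+

Homework: drop 67, 75 → average of remaining 4 = 349.5/4 = 87.375
Weighted total:
  Written exam 50 × 0.14 = 7
  Studio work 92 × 0.09 = 8.28
  Case studies 68 × 0.15 = 10.2
  Participation 85 × 0.12 = 10.2
  Homework 87.375 × 0.3 = 26.2125
  Quizzes 98.5 × 0.13 = 12.805
  Portfolio 61 × 0.07 = 4.27
Sum = 78.9675
78.9675 is ≥ 77 and < 80 → C+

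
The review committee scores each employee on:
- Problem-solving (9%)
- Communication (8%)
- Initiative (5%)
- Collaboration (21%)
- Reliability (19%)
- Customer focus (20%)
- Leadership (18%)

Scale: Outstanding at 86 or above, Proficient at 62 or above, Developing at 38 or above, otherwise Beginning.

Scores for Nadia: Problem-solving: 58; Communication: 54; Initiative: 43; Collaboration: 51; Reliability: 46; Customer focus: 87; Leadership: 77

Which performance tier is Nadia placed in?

Weighted total:
  Problem-solving 58 × 0.09 = 5.22
  Communication 54 × 0.08 = 4.32
  Initiative 43 × 0.05 = 2.15
  Collaboration 51 × 0.21 = 10.71
  Reliability 46 × 0.19 = 8.74
  Customer focus 87 × 0.2 = 17.4
  Leadership 77 × 0.18 = 13.86
Sum = 62.4
62.4 is ≥ 62 and < 86 → Proficient

Proficient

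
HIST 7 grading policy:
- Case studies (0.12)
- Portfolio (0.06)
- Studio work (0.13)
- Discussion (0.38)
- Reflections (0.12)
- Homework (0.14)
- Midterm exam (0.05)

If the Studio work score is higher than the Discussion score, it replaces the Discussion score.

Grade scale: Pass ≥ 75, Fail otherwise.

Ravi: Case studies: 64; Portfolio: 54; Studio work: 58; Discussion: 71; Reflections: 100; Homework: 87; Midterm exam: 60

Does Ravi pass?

Studio work (58) ≤ Discussion (71), so Discussion stays at 71.
Weighted total:
  Case studies 64 × 0.12 = 7.68
  Portfolio 54 × 0.06 = 3.24
  Studio work 58 × 0.13 = 7.54
  Discussion 71 × 0.38 = 26.98
  Reflections 100 × 0.12 = 12
  Homework 87 × 0.14 = 12.18
  Midterm exam 60 × 0.05 = 3
Sum = 72.62
72.62 < 75 → Fail

Fail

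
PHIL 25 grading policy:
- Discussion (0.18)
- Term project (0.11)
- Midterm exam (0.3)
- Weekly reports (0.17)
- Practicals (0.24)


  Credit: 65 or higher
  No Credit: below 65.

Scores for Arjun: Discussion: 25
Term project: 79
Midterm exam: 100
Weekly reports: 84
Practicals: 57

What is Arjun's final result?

Credit

Weighted total:
  Discussion 25 × 0.18 = 4.5
  Term project 79 × 0.11 = 8.69
  Midterm exam 100 × 0.3 = 30
  Weekly reports 84 × 0.17 = 14.28
  Practicals 57 × 0.24 = 13.68
Sum = 71.15
71.15 ≥ 65 → Credit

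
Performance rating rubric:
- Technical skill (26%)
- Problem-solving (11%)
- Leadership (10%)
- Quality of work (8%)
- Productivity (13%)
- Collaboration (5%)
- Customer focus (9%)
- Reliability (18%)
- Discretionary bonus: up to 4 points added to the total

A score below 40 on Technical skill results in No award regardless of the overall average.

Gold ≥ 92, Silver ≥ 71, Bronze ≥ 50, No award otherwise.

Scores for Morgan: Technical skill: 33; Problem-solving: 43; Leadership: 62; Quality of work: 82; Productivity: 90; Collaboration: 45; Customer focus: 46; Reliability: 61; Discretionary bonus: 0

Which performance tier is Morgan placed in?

Technical skill score 33 < 40: minimum not met.
Weighted total:
  Technical skill 33 × 0.26 = 8.58
  Problem-solving 43 × 0.11 = 4.73
  Leadership 62 × 0.1 = 6.2
  Quality of work 82 × 0.08 = 6.56
  Productivity 90 × 0.13 = 11.7
  Collaboration 45 × 0.05 = 2.25
  Customer focus 46 × 0.09 = 4.14
  Reliability 61 × 0.18 = 10.98
Sum = 55.14
Discretionary bonus: 55.14 + 0 = 55.14
Because the Technical skill minimum was not met, the result is No award.

No award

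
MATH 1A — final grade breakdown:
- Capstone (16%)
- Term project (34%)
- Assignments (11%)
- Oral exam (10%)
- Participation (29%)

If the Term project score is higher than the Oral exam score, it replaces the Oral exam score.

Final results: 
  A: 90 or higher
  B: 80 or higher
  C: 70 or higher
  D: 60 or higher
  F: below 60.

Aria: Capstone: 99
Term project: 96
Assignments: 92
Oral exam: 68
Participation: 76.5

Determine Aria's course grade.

A

Term project (96) > Oral exam (68), so Oral exam counts as 96.
Weighted total:
  Capstone 99 × 0.16 = 15.84
  Term project 96 × 0.34 = 32.64
  Assignments 92 × 0.11 = 10.12
  Oral exam 96 × 0.1 = 9.6
  Participation 76.5 × 0.29 = 22.185
Sum = 90.385
90.385 ≥ 90 → A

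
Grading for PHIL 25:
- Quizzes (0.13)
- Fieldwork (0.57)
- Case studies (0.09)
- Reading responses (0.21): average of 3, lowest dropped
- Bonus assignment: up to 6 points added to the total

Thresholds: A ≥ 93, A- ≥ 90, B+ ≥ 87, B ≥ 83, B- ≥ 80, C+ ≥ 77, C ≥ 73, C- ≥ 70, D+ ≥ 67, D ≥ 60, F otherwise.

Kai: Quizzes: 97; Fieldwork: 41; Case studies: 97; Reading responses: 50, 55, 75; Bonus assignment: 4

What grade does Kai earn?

Reading responses: drop 50 → average of remaining 2 = 130/2 = 65
Weighted total:
  Quizzes 97 × 0.13 = 12.61
  Fieldwork 41 × 0.57 = 23.37
  Case studies 97 × 0.09 = 8.73
  Reading responses 65 × 0.21 = 13.65
Sum = 58.36
Bonus assignment: 58.36 + 4 = 62.36
62.36 is ≥ 60 and < 67 → D

D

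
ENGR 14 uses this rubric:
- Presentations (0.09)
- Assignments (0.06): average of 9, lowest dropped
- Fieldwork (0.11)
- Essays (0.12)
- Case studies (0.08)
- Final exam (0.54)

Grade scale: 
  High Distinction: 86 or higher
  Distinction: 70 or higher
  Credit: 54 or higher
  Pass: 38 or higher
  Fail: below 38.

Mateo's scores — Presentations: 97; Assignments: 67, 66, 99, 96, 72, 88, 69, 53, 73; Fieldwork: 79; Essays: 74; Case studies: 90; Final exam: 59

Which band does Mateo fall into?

Distinction

Assignments: drop 53 → average of remaining 8 = 630/8 = 78.75
Weighted total:
  Presentations 97 × 0.09 = 8.73
  Assignments 78.75 × 0.06 = 4.725
  Fieldwork 79 × 0.11 = 8.69
  Essays 74 × 0.12 = 8.88
  Case studies 90 × 0.08 = 7.2
  Final exam 59 × 0.54 = 31.86
Sum = 70.085
70.085 is ≥ 70 and < 86 → Distinction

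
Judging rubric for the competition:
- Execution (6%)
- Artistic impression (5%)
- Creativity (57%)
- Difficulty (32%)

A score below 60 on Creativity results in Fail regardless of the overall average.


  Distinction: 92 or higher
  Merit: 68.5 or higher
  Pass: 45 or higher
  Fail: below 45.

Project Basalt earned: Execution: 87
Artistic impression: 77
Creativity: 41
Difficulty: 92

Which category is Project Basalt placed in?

Creativity score 41 < 60: minimum not met.
Weighted total:
  Execution 87 × 0.06 = 5.22
  Artistic impression 77 × 0.05 = 3.85
  Creativity 41 × 0.57 = 23.37
  Difficulty 92 × 0.32 = 29.44
Sum = 61.88
Because the Creativity minimum was not met, the result is Fail.

Fail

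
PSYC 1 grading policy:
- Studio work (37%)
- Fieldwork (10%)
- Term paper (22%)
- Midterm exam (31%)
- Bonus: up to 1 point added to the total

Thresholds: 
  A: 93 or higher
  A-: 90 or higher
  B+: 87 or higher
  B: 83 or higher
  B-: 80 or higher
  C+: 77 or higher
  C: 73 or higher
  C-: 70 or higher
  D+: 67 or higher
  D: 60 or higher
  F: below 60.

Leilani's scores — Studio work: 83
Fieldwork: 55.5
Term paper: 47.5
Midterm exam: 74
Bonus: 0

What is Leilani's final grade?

Weighted total:
  Studio work 83 × 0.37 = 30.71
  Fieldwork 55.5 × 0.1 = 5.55
  Term paper 47.5 × 0.22 = 10.45
  Midterm exam 74 × 0.31 = 22.94
Sum = 69.65
Bonus: 69.65 + 0 = 69.65
69.65 is ≥ 67 and < 70 → D+

D+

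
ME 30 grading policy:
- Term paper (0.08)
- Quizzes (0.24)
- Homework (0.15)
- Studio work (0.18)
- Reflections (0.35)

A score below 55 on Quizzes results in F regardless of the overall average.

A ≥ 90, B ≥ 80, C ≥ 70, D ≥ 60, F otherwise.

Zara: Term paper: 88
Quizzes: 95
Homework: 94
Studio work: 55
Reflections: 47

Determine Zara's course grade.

Quizzes score 95 ≥ 55: minimum met.
Weighted total:
  Term paper 88 × 0.08 = 7.04
  Quizzes 95 × 0.24 = 22.8
  Homework 94 × 0.15 = 14.1
  Studio work 55 × 0.18 = 9.9
  Reflections 47 × 0.35 = 16.45
Sum = 70.29
70.29 is ≥ 70 and < 80 → C

C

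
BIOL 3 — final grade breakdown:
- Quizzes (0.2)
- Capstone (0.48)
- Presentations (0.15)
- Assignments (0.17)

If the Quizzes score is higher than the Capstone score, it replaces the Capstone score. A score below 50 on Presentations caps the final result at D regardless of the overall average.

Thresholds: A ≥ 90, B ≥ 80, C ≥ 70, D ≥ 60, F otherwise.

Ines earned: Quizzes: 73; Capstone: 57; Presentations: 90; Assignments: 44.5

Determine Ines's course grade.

Quizzes (73) > Capstone (57), so Capstone counts as 73.
Presentations score 90 ≥ 50: minimum met.
Weighted total:
  Quizzes 73 × 0.2 = 14.6
  Capstone 73 × 0.48 = 35.04
  Presentations 90 × 0.15 = 13.5
  Assignments 44.5 × 0.17 = 7.565
Sum = 70.705
70.705 is ≥ 70 and < 80 → C

C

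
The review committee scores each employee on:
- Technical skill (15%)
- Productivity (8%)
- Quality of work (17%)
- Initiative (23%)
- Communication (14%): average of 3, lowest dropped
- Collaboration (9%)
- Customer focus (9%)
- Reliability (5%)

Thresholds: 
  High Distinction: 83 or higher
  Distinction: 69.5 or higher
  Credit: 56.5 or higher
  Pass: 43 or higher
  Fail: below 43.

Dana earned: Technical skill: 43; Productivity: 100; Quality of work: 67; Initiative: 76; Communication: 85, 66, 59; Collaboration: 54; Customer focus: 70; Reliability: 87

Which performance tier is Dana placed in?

Communication: drop 59 → average of remaining 2 = 151/2 = 75.5
Weighted total:
  Technical skill 43 × 0.15 = 6.45
  Productivity 100 × 0.08 = 8
  Quality of work 67 × 0.17 = 11.39
  Initiative 76 × 0.23 = 17.48
  Communication 75.5 × 0.14 = 10.57
  Collaboration 54 × 0.09 = 4.86
  Customer focus 70 × 0.09 = 6.3
  Reliability 87 × 0.05 = 4.35
Sum = 69.4
69.4 is ≥ 56.5 and < 69.5 → Credit

Credit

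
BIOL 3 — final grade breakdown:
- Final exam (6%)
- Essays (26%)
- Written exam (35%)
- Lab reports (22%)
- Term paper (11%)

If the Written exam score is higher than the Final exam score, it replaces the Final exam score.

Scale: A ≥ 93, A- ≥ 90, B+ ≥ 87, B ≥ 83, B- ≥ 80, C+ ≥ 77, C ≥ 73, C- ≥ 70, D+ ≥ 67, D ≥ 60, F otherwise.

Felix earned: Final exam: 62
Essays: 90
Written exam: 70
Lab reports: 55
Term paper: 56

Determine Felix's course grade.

C-

Written exam (70) > Final exam (62), so Final exam counts as 70.
Weighted total:
  Final exam 70 × 0.06 = 4.2
  Essays 90 × 0.26 = 23.4
  Written exam 70 × 0.35 = 24.5
  Lab reports 55 × 0.22 = 12.1
  Term paper 56 × 0.11 = 6.16
Sum = 70.36
70.36 is ≥ 70 and < 73 → C-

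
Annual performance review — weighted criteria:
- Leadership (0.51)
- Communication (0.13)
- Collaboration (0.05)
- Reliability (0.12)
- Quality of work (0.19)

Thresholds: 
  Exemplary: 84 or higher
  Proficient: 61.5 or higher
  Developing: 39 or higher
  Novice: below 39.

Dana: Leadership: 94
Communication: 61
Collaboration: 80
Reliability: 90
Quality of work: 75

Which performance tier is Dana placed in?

Weighted total:
  Leadership 94 × 0.51 = 47.94
  Communication 61 × 0.13 = 7.93
  Collaboration 80 × 0.05 = 4
  Reliability 90 × 0.12 = 10.8
  Quality of work 75 × 0.19 = 14.25
Sum = 84.92
84.92 ≥ 84 → Exemplary

Exemplary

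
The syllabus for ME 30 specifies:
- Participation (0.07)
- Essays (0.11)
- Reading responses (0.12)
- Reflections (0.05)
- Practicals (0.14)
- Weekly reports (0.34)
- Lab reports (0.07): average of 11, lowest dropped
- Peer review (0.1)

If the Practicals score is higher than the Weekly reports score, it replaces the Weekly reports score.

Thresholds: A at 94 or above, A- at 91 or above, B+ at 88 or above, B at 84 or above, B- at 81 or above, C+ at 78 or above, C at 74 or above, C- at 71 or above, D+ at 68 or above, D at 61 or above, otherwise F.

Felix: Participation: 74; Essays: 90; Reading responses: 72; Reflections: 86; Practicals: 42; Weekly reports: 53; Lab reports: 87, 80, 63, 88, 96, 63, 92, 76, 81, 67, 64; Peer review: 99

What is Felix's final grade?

D

Lab reports: drop 63 → average of remaining 10 = 794/10 = 79.4
Practicals (42) ≤ Weekly reports (53), so Weekly reports stays at 53.
Weighted total:
  Participation 74 × 0.07 = 5.18
  Essays 90 × 0.11 = 9.9
  Reading responses 72 × 0.12 = 8.64
  Reflections 86 × 0.05 = 4.3
  Practicals 42 × 0.14 = 5.88
  Weekly reports 53 × 0.34 = 18.02
  Lab reports 79.4 × 0.07 = 5.558
  Peer review 99 × 0.1 = 9.9
Sum = 67.378
67.378 is ≥ 61 and < 68 → D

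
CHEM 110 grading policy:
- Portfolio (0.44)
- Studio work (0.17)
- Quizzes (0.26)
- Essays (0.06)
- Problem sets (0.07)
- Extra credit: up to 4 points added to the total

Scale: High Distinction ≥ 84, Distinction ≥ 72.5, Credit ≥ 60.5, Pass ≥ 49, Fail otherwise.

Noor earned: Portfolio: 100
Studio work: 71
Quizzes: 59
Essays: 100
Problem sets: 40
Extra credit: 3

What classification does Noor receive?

Weighted total:
  Portfolio 100 × 0.44 = 44
  Studio work 71 × 0.17 = 12.07
  Quizzes 59 × 0.26 = 15.34
  Essays 100 × 0.06 = 6
  Problem sets 40 × 0.07 = 2.8
Sum = 80.21
Extra credit: 80.21 + 3 = 83.21
83.21 is ≥ 72.5 and < 84 → Distinction

Distinction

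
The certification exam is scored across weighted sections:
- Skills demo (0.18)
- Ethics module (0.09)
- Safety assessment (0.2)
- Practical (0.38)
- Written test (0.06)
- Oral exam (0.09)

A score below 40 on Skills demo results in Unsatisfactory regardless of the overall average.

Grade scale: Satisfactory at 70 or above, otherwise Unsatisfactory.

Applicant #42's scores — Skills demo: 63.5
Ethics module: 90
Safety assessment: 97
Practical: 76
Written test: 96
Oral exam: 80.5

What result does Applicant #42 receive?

Skills demo score 63.5 ≥ 40: minimum met.
Weighted total:
  Skills demo 63.5 × 0.18 = 11.43
  Ethics module 90 × 0.09 = 8.1
  Safety assessment 97 × 0.2 = 19.4
  Practical 76 × 0.38 = 28.88
  Written test 96 × 0.06 = 5.76
  Oral exam 80.5 × 0.09 = 7.245
Sum = 80.815
80.815 ≥ 70 → Satisfactory

Satisfactory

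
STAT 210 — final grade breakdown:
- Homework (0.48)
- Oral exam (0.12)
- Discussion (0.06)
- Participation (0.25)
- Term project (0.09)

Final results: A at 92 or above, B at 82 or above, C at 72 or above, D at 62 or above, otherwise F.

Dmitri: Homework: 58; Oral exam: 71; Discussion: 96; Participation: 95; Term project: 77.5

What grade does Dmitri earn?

Weighted total:
  Homework 58 × 0.48 = 27.84
  Oral exam 71 × 0.12 = 8.52
  Discussion 96 × 0.06 = 5.76
  Participation 95 × 0.25 = 23.75
  Term project 77.5 × 0.09 = 6.975
Sum = 72.845
72.845 is ≥ 72 and < 82 → C

C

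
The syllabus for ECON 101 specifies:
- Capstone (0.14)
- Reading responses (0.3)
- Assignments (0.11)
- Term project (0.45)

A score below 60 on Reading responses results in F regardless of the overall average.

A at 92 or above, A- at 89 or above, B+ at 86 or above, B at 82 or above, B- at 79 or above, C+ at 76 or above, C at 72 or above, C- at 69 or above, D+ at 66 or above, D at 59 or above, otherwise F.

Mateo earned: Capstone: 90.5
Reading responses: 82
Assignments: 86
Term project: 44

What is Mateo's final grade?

Reading responses score 82 ≥ 60: minimum met.
Weighted total:
  Capstone 90.5 × 0.14 = 12.67
  Reading responses 82 × 0.3 = 24.6
  Assignments 86 × 0.11 = 9.46
  Term project 44 × 0.45 = 19.8
Sum = 66.53
66.53 is ≥ 66 and < 69 → D+

D+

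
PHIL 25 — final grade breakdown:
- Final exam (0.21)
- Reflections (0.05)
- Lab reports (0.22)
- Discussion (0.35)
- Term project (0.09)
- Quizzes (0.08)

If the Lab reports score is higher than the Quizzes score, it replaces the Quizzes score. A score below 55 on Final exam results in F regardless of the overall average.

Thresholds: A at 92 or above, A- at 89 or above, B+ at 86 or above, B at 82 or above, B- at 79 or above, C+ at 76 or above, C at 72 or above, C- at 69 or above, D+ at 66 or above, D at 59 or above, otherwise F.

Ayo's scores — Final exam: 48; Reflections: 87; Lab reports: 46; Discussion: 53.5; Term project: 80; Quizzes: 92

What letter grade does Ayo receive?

Lab reports (46) ≤ Quizzes (92), so Quizzes stays at 92.
Final exam score 48 < 55: minimum not met.
Weighted total:
  Final exam 48 × 0.21 = 10.08
  Reflections 87 × 0.05 = 4.35
  Lab reports 46 × 0.22 = 10.12
  Discussion 53.5 × 0.35 = 18.725
  Term project 80 × 0.09 = 7.2
  Quizzes 92 × 0.08 = 7.36
Sum = 57.835
Because the Final exam minimum was not met, the result is F.

F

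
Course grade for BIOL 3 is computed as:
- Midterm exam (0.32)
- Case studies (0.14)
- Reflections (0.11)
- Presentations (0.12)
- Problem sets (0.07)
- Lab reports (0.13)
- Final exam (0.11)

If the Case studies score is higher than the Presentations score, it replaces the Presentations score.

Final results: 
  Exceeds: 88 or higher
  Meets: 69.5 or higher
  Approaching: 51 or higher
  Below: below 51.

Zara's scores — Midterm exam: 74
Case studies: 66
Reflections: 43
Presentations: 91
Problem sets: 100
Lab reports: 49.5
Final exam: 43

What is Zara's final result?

Case studies (66) ≤ Presentations (91), so Presentations stays at 91.
Weighted total:
  Midterm exam 74 × 0.32 = 23.68
  Case studies 66 × 0.14 = 9.24
  Reflections 43 × 0.11 = 4.73
  Presentations 91 × 0.12 = 10.92
  Problem sets 100 × 0.07 = 7
  Lab reports 49.5 × 0.13 = 6.435
  Final exam 43 × 0.11 = 4.73
Sum = 66.735
66.735 is ≥ 51 and < 69.5 → Approaching

Approaching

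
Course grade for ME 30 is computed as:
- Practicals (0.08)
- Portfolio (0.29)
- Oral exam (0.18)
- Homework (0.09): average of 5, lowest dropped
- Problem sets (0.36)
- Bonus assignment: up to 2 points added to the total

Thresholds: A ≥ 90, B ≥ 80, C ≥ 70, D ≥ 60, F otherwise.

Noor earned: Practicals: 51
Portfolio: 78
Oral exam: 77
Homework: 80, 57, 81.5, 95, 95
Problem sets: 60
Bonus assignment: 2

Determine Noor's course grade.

Homework: drop 57 → average of remaining 4 = 351.5/4 = 87.875
Weighted total:
  Practicals 51 × 0.08 = 4.08
  Portfolio 78 × 0.29 = 22.62
  Oral exam 77 × 0.18 = 13.86
  Homework 87.875 × 0.09 = 7.90875
  Problem sets 60 × 0.36 = 21.6
Sum = 70.06875
Bonus assignment: 70.06875 + 2 = 72.06875
72.06875 is ≥ 70 and < 80 → C

C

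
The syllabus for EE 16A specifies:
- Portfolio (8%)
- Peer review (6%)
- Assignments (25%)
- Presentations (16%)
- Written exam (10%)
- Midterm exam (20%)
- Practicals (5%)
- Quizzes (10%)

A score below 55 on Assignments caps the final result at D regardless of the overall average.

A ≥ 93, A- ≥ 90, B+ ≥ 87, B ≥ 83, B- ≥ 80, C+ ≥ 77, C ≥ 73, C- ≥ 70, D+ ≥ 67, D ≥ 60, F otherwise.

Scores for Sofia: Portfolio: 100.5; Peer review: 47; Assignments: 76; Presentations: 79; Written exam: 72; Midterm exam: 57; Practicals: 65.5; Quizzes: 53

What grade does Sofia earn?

D+

Assignments score 76 ≥ 55: minimum met.
Weighted total:
  Portfolio 100.5 × 0.08 = 8.04
  Peer review 47 × 0.06 = 2.82
  Assignments 76 × 0.25 = 19
  Presentations 79 × 0.16 = 12.64
  Written exam 72 × 0.1 = 7.2
  Midterm exam 57 × 0.2 = 11.4
  Practicals 65.5 × 0.05 = 3.275
  Quizzes 53 × 0.1 = 5.3
Sum = 69.675
69.675 is ≥ 67 and < 70 → D+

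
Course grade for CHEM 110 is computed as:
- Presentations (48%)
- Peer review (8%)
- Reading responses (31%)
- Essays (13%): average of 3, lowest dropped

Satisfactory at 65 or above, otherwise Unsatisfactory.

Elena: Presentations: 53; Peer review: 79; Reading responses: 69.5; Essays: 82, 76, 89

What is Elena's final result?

Essays: drop 76 → average of remaining 2 = 171/2 = 85.5
Weighted total:
  Presentations 53 × 0.48 = 25.44
  Peer review 79 × 0.08 = 6.32
  Reading responses 69.5 × 0.31 = 21.545
  Essays 85.5 × 0.13 = 11.115
Sum = 64.42
64.42 < 65 → Unsatisfactory

Unsatisfactory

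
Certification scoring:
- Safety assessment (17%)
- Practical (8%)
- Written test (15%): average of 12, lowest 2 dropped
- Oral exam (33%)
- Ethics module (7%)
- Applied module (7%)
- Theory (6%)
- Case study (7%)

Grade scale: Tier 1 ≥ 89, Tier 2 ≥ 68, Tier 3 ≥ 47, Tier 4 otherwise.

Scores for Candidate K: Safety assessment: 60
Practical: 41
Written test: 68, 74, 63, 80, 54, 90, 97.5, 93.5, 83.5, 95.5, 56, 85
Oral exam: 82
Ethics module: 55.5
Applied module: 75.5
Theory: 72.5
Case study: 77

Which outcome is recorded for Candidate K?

Written test: drop 54, 56 → average of remaining 10 = 830/10 = 83
Weighted total:
  Safety assessment 60 × 0.17 = 10.2
  Practical 41 × 0.08 = 3.28
  Written test 83 × 0.15 = 12.45
  Oral exam 82 × 0.33 = 27.06
  Ethics module 55.5 × 0.07 = 3.885
  Applied module 75.5 × 0.07 = 5.285
  Theory 72.5 × 0.06 = 4.35
  Case study 77 × 0.07 = 5.39
Sum = 71.9
71.9 is ≥ 68 and < 89 → Tier 2

Tier 2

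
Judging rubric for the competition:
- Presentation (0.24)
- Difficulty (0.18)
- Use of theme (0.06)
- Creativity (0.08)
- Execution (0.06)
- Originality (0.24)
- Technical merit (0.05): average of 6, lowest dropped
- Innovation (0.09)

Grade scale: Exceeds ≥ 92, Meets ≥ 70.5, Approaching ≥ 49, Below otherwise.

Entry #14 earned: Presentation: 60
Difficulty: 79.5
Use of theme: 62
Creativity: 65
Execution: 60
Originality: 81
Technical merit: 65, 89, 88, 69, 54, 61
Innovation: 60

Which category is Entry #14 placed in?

Approaching

Technical merit: drop 54 → average of remaining 5 = 372/5 = 74.4
Weighted total:
  Presentation 60 × 0.24 = 14.4
  Difficulty 79.5 × 0.18 = 14.31
  Use of theme 62 × 0.06 = 3.72
  Creativity 65 × 0.08 = 5.2
  Execution 60 × 0.06 = 3.6
  Originality 81 × 0.24 = 19.44
  Technical merit 74.4 × 0.05 = 3.72
  Innovation 60 × 0.09 = 5.4
Sum = 69.79
69.79 is ≥ 49 and < 70.5 → Approaching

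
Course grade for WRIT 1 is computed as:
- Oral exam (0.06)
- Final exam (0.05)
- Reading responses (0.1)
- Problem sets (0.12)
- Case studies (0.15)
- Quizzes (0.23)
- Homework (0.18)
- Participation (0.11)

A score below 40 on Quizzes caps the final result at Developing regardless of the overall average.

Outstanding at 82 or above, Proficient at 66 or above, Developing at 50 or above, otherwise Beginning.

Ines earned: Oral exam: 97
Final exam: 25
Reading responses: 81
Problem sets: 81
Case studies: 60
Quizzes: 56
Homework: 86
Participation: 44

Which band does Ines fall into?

Quizzes score 56 ≥ 40: minimum met.
Weighted total:
  Oral exam 97 × 0.06 = 5.82
  Final exam 25 × 0.05 = 1.25
  Reading responses 81 × 0.1 = 8.1
  Problem sets 81 × 0.12 = 9.72
  Case studies 60 × 0.15 = 9
  Quizzes 56 × 0.23 = 12.88
  Homework 86 × 0.18 = 15.48
  Participation 44 × 0.11 = 4.84
Sum = 67.09
67.09 is ≥ 66 and < 82 → Proficient

Proficient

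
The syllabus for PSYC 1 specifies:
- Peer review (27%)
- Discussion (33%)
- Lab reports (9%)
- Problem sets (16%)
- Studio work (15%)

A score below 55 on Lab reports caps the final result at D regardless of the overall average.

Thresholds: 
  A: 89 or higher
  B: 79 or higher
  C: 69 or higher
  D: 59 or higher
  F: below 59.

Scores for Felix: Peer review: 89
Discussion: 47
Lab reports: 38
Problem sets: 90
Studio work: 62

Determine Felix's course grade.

D

Lab reports score 38 < 55: minimum not met.
Weighted total:
  Peer review 89 × 0.27 = 24.03
  Discussion 47 × 0.33 = 15.51
  Lab reports 38 × 0.09 = 3.42
  Problem sets 90 × 0.16 = 14.4
  Studio work 62 × 0.15 = 9.3
Sum = 66.66
66.66 would be D; cap at D applies → D.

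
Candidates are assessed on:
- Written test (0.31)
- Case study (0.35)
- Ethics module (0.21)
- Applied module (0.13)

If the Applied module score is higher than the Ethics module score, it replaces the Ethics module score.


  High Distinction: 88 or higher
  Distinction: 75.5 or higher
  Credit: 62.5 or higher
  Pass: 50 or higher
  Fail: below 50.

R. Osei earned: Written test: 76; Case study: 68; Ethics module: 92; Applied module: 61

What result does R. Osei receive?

Applied module (61) ≤ Ethics module (92), so Ethics module stays at 92.
Weighted total:
  Written test 76 × 0.31 = 23.56
  Case study 68 × 0.35 = 23.8
  Ethics module 92 × 0.21 = 19.32
  Applied module 61 × 0.13 = 7.93
Sum = 74.61
74.61 is ≥ 62.5 and < 75.5 → Credit

Credit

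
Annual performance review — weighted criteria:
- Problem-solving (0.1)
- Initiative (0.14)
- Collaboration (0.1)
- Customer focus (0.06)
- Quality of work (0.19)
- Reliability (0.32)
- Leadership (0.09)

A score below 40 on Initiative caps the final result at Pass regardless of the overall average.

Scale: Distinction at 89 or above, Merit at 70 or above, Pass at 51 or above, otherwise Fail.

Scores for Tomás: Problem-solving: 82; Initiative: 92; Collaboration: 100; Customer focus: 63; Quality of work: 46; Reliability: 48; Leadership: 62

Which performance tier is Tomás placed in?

Initiative score 92 ≥ 40: minimum met.
Weighted total:
  Problem-solving 82 × 0.1 = 8.2
  Initiative 92 × 0.14 = 12.88
  Collaboration 100 × 0.1 = 10
  Customer focus 63 × 0.06 = 3.78
  Quality of work 46 × 0.19 = 8.74
  Reliability 48 × 0.32 = 15.36
  Leadership 62 × 0.09 = 5.58
Sum = 64.54
64.54 is ≥ 51 and < 70 → Pass

Pass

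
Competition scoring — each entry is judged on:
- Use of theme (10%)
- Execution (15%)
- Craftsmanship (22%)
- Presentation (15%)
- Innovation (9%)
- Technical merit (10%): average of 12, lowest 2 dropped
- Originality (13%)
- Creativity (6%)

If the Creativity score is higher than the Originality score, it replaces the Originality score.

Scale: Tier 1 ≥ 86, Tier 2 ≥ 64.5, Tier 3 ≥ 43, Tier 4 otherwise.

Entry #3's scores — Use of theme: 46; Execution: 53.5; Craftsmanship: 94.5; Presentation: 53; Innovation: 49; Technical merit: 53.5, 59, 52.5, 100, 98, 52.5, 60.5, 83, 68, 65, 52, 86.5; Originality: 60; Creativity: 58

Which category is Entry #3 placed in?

Technical merit: drop 52, 52.5 → average of remaining 10 = 726/10 = 72.6
Creativity (58) ≤ Originality (60), so Originality stays at 60.
Weighted total:
  Use of theme 46 × 0.1 = 4.6
  Execution 53.5 × 0.15 = 8.025
  Craftsmanship 94.5 × 0.22 = 20.79
  Presentation 53 × 0.15 = 7.95
  Innovation 49 × 0.09 = 4.41
  Technical merit 72.6 × 0.1 = 7.26
  Originality 60 × 0.13 = 7.8
  Creativity 58 × 0.06 = 3.48
Sum = 64.315
64.315 is ≥ 43 and < 64.5 → Tier 3

Tier 3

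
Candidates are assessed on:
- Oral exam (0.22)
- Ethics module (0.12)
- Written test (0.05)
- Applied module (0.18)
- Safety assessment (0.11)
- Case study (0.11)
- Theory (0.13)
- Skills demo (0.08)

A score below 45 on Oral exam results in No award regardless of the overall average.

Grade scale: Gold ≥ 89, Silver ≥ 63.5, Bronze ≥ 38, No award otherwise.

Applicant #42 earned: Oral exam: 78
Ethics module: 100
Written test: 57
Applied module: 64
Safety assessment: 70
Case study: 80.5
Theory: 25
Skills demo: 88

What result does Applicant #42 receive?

Oral exam score 78 ≥ 45: minimum met.
Weighted total:
  Oral exam 78 × 0.22 = 17.16
  Ethics module 100 × 0.12 = 12
  Written test 57 × 0.05 = 2.85
  Applied module 64 × 0.18 = 11.52
  Safety assessment 70 × 0.11 = 7.7
  Case study 80.5 × 0.11 = 8.855
  Theory 25 × 0.13 = 3.25
  Skills demo 88 × 0.08 = 7.04
Sum = 70.375
70.375 is ≥ 63.5 and < 89 → Silver

Silver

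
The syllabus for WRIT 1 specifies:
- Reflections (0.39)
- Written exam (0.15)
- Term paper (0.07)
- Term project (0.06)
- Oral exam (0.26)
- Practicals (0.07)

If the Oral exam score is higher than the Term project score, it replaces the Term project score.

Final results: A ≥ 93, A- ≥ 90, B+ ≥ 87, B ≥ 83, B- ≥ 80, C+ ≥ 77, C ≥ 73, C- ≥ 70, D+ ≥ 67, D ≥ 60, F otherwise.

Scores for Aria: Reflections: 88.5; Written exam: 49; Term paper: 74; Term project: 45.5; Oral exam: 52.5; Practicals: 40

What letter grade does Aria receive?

D

Oral exam (52.5) > Term project (45.5), so Term project counts as 52.5.
Weighted total:
  Reflections 88.5 × 0.39 = 34.515
  Written exam 49 × 0.15 = 7.35
  Term paper 74 × 0.07 = 5.18
  Term project 52.5 × 0.06 = 3.15
  Oral exam 52.5 × 0.26 = 13.65
  Practicals 40 × 0.07 = 2.8
Sum = 66.645
66.645 is ≥ 60 and < 67 → D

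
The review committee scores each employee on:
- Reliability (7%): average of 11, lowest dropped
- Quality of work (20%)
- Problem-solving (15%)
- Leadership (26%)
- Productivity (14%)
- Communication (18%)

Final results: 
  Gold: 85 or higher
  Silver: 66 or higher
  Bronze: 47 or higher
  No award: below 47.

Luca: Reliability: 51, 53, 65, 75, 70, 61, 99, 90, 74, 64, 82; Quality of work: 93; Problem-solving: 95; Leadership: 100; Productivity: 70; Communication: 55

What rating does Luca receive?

Silver

Reliability: drop 51 → average of remaining 10 = 733/10 = 73.3
Weighted total:
  Reliability 73.3 × 0.07 = 5.131
  Quality of work 93 × 0.2 = 18.6
  Problem-solving 95 × 0.15 = 14.25
  Leadership 100 × 0.26 = 26
  Productivity 70 × 0.14 = 9.8
  Communication 55 × 0.18 = 9.9
Sum = 83.681
83.681 is ≥ 66 and < 85 → Silver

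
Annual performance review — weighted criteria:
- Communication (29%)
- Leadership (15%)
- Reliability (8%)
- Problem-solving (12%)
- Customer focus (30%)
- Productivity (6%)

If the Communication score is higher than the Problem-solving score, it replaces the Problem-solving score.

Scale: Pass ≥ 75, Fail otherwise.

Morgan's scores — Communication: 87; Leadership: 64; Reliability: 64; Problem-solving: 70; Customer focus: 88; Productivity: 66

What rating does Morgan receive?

Pass

Communication (87) > Problem-solving (70), so Problem-solving counts as 87.
Weighted total:
  Communication 87 × 0.29 = 25.23
  Leadership 64 × 0.15 = 9.6
  Reliability 64 × 0.08 = 5.12
  Problem-solving 87 × 0.12 = 10.44
  Customer focus 88 × 0.3 = 26.4
  Productivity 66 × 0.06 = 3.96
Sum = 80.75
80.75 ≥ 75 → Pass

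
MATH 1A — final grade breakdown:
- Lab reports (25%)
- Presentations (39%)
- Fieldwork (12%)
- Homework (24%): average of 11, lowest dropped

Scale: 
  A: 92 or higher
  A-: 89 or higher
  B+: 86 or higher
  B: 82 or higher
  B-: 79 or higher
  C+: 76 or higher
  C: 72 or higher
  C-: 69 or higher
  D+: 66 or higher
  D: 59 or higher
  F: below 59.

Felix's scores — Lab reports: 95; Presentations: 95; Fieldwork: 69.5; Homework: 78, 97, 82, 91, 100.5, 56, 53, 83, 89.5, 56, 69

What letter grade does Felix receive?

Homework: drop 53 → average of remaining 10 = 802/10 = 80.2
Weighted total:
  Lab reports 95 × 0.25 = 23.75
  Presentations 95 × 0.39 = 37.05
  Fieldwork 69.5 × 0.12 = 8.34
  Homework 80.2 × 0.24 = 19.248
Sum = 88.388
88.388 is ≥ 86 and < 89 → B+

B+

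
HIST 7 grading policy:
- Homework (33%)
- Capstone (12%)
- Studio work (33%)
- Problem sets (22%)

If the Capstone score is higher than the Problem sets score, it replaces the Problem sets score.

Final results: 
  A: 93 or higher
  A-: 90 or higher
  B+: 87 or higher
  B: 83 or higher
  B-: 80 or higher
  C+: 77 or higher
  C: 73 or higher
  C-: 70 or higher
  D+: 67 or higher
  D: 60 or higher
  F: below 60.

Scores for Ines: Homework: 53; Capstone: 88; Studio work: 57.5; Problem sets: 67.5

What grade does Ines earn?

D

Capstone (88) > Problem sets (67.5), so Problem sets counts as 88.
Weighted total:
  Homework 53 × 0.33 = 17.49
  Capstone 88 × 0.12 = 10.56
  Studio work 57.5 × 0.33 = 18.975
  Problem sets 88 × 0.22 = 19.36
Sum = 66.385
66.385 is ≥ 60 and < 67 → D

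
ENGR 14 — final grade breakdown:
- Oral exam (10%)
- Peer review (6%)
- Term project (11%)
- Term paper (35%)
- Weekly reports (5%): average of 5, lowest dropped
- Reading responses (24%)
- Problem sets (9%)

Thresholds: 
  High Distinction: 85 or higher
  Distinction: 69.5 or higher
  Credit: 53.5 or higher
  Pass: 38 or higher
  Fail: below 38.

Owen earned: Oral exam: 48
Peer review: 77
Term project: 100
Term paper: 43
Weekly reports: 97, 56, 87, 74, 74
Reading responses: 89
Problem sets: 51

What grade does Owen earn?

Weekly reports: drop 56 → average of remaining 4 = 332/4 = 83
Weighted total:
  Oral exam 48 × 0.1 = 4.8
  Peer review 77 × 0.06 = 4.62
  Term project 100 × 0.11 = 11
  Term paper 43 × 0.35 = 15.05
  Weekly reports 83 × 0.05 = 4.15
  Reading responses 89 × 0.24 = 21.36
  Problem sets 51 × 0.09 = 4.59
Sum = 65.57
65.57 is ≥ 53.5 and < 69.5 → Credit

Credit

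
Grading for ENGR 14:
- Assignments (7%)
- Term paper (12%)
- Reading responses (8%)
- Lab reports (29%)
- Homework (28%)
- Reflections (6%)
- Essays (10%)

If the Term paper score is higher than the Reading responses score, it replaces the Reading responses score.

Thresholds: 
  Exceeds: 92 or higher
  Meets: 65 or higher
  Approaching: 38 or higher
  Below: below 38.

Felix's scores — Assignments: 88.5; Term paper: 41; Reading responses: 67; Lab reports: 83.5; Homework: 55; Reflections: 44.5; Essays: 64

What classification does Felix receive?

Meets

Term paper (41) ≤ Reading responses (67), so Reading responses stays at 67.
Weighted total:
  Assignments 88.5 × 0.07 = 6.195
  Term paper 41 × 0.12 = 4.92
  Reading responses 67 × 0.08 = 5.36
  Lab reports 83.5 × 0.29 = 24.215
  Homework 55 × 0.28 = 15.4
  Reflections 44.5 × 0.06 = 2.67
  Essays 64 × 0.1 = 6.4
Sum = 65.16
65.16 is ≥ 65 and < 92 → Meets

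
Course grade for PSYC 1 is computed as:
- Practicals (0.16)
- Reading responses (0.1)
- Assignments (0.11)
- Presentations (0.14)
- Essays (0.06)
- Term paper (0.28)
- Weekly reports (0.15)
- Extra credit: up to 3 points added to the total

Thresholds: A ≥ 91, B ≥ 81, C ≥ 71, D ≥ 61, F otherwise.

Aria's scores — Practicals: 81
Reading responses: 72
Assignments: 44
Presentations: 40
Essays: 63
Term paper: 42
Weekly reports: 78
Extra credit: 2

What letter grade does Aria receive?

Weighted total:
  Practicals 81 × 0.16 = 12.96
  Reading responses 72 × 0.1 = 7.2
  Assignments 44 × 0.11 = 4.84
  Presentations 40 × 0.14 = 5.6
  Essays 63 × 0.06 = 3.78
  Term paper 42 × 0.28 = 11.76
  Weekly reports 78 × 0.15 = 11.7
Sum = 57.84
Extra credit: 57.84 + 2 = 59.84
59.84 < 61 → F

F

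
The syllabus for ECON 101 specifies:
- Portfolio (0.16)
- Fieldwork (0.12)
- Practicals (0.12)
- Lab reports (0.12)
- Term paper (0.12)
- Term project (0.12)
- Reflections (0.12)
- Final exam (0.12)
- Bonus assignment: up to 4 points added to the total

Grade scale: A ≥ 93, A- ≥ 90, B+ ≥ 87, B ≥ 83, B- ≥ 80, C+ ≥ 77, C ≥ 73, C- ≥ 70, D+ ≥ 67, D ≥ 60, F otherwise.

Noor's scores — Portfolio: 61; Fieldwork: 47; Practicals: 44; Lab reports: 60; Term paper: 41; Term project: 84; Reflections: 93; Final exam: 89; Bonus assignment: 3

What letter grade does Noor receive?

Weighted total:
  Portfolio 61 × 0.16 = 9.76
  Fieldwork 47 × 0.12 = 5.64
  Practicals 44 × 0.12 = 5.28
  Lab reports 60 × 0.12 = 7.2
  Term paper 41 × 0.12 = 4.92
  Term project 84 × 0.12 = 10.08
  Reflections 93 × 0.12 = 11.16
  Final exam 89 × 0.12 = 10.68
Sum = 64.72
Bonus assignment: 64.72 + 3 = 67.72
67.72 is ≥ 67 and < 70 → D+

D+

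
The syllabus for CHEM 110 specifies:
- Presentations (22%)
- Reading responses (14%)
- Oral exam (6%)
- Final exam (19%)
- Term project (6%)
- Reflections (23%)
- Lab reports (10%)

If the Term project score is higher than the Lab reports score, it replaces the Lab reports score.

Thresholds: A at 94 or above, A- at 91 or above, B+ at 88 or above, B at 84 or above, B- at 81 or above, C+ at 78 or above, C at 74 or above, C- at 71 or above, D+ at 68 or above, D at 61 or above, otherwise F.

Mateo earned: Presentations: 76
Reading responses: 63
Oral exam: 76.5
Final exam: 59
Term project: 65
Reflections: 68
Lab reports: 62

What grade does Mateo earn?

D

Term project (65) > Lab reports (62), so Lab reports counts as 65.
Weighted total:
  Presentations 76 × 0.22 = 16.72
  Reading responses 63 × 0.14 = 8.82
  Oral exam 76.5 × 0.06 = 4.59
  Final exam 59 × 0.19 = 11.21
  Term project 65 × 0.06 = 3.9
  Reflections 68 × 0.23 = 15.64
  Lab reports 65 × 0.1 = 6.5
Sum = 67.38
67.38 is ≥ 61 and < 68 → D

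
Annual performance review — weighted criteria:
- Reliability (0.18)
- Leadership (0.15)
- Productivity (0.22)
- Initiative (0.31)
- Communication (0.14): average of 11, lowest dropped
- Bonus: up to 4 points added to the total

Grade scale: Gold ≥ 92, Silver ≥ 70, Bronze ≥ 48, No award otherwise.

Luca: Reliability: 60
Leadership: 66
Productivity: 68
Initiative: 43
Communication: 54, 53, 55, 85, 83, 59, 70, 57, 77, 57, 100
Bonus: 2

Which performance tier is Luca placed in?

Communication: drop 53 → average of remaining 10 = 697/10 = 69.7
Weighted total:
  Reliability 60 × 0.18 = 10.8
  Leadership 66 × 0.15 = 9.9
  Productivity 68 × 0.22 = 14.96
  Initiative 43 × 0.31 = 13.33
  Communication 69.7 × 0.14 = 9.758
Sum = 58.748
Bonus: 58.748 + 2 = 60.748
60.748 is ≥ 48 and < 70 → Bronze

Bronze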